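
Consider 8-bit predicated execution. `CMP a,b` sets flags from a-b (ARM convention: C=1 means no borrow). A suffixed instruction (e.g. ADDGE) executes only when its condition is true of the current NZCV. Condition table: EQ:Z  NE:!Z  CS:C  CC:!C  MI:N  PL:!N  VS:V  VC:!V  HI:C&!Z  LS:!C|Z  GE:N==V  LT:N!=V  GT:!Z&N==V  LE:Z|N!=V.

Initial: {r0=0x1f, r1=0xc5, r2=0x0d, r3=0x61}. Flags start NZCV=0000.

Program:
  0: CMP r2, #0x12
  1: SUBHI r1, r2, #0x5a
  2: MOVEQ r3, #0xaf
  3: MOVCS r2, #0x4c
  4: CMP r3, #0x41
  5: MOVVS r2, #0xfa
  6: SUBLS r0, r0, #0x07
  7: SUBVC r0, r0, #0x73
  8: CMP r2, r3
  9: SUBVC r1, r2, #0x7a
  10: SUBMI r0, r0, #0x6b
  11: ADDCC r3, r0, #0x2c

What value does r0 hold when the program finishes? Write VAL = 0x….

[0] flags=1000 → (cmp)
[1] flags=1000 HI?F → skip
[2] flags=1000 EQ?F → skip
[3] flags=1000 CS?F → skip
[4] flags=0010 → (cmp)
[5] flags=0010 VS?F → skip
[6] flags=0010 LS?F → skip
[7] flags=0010 VC?T → r0=0xac
[8] flags=1000 → (cmp)
[9] flags=1000 VC?T → r1=0x93
[10] flags=1000 MI?T → r0=0x41
[11] flags=1000 CC?T → r3=0x6d

VAL = 0x41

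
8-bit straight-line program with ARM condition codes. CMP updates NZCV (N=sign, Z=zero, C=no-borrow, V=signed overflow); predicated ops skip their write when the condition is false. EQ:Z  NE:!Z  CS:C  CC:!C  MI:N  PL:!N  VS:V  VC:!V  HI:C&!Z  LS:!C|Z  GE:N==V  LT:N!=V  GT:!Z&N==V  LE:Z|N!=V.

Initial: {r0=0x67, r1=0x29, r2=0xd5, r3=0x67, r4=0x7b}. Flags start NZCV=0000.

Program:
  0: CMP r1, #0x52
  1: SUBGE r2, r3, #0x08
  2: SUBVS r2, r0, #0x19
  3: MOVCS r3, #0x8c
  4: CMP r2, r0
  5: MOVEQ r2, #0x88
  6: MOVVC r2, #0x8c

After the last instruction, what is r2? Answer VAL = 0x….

0: ✓ CMP  NZCV=1000
1: · SUBGE
2: · SUBVS
3: · MOVCS
4: ✓ CMP  NZCV=0011
5: · MOVEQ
6: · MOVVC

VAL = 0xd5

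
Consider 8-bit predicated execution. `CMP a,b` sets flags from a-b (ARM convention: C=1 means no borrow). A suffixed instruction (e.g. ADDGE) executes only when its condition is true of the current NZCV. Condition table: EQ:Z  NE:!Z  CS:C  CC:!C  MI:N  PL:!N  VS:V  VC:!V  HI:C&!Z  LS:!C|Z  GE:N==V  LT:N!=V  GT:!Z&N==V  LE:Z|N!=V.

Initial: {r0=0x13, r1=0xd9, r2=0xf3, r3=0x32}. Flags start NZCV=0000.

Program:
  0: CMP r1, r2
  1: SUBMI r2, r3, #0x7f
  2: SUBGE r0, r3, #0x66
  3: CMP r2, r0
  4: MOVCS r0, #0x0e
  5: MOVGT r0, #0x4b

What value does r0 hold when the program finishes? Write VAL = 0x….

[0] flags=1000 → (cmp)
[1] flags=1000 MI?T → r2=0xb3
[2] flags=1000 GE?F → skip
[3] flags=1010 → (cmp)
[4] flags=1010 CS?T → r0=0x0e
[5] flags=1010 GT?F → skip

VAL = 0x0e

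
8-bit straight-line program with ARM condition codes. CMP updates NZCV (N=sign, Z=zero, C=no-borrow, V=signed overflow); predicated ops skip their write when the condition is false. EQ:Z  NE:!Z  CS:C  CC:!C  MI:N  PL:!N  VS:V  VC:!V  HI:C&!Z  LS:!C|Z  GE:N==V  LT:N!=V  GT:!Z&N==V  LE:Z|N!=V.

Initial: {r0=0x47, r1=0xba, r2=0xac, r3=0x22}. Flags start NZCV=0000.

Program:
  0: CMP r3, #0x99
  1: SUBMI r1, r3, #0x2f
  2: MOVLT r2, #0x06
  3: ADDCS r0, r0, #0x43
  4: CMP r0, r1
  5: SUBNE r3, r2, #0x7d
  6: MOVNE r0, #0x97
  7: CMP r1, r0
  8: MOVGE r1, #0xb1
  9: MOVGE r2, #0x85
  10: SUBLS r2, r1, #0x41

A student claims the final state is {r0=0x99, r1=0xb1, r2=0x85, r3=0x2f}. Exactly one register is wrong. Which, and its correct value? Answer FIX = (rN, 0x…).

FIX = (r0, 0x97)

0: ✓ CMP  NZCV=1001
1: ✓ SUBMI  r1←0xf3
2: · MOVLT
3: · ADDCS
4: ✓ CMP  NZCV=0000
5: ✓ SUBNE  r3←0x2f
6: ✓ MOVNE  r0←0x97
7: ✓ CMP  NZCV=0010
8: ✓ MOVGE  r1←0xb1
9: ✓ MOVGE  r2←0x85
10: · SUBLS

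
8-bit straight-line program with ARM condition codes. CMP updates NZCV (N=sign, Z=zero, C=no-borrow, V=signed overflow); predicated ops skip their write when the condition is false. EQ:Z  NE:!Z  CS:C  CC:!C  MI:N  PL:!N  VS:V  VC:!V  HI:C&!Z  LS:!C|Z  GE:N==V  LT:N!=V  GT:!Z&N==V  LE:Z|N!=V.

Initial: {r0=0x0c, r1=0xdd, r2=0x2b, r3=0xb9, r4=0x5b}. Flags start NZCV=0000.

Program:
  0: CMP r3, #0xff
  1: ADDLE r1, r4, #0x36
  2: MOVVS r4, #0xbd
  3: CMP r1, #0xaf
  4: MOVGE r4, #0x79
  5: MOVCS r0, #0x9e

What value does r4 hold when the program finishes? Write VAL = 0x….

[0] flags=1000 → (cmp)
[1] flags=1000 LE?T → r1=0x91
[2] flags=1000 VS?F → skip
[3] flags=1000 → (cmp)
[4] flags=1000 GE?F → skip
[5] flags=1000 CS?F → skip

VAL = 0x5b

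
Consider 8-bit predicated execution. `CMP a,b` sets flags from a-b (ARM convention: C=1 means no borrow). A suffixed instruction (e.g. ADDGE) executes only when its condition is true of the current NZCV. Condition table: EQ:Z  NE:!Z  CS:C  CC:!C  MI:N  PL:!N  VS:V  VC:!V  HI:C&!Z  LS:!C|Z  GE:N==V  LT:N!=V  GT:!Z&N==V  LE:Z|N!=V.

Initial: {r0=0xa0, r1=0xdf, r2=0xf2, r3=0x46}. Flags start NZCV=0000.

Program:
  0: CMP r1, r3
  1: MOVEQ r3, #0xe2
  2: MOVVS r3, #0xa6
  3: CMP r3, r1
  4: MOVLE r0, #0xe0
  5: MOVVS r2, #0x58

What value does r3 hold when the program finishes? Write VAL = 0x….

0: ✓ CMP  NZCV=1010
1: · MOVEQ
2: · MOVVS
3: ✓ CMP  NZCV=0000
4: · MOVLE
5: · MOVVS

VAL = 0x46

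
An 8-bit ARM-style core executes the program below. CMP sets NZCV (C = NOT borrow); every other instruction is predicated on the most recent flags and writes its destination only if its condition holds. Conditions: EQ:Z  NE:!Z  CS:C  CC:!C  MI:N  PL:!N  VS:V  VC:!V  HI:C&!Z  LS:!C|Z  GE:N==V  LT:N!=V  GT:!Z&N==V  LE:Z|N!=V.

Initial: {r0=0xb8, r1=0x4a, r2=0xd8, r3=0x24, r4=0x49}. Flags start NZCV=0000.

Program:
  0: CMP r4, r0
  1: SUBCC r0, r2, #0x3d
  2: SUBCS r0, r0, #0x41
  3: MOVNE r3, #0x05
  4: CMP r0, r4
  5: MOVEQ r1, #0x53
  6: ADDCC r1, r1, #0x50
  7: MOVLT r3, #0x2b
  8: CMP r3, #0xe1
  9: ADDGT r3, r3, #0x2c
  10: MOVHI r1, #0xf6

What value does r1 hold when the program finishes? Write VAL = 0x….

0: ✓ CMP  NZCV=1001
1: ✓ SUBCC  r0←0x9b
2: · SUBCS
3: ✓ MOVNE  r3←0x05
4: ✓ CMP  NZCV=0011
5: · MOVEQ
6: · ADDCC
7: ✓ MOVLT  r3←0x2b
8: ✓ CMP  NZCV=0000
9: ✓ ADDGT  r3←0x57
10: · MOVHI

VAL = 0x4a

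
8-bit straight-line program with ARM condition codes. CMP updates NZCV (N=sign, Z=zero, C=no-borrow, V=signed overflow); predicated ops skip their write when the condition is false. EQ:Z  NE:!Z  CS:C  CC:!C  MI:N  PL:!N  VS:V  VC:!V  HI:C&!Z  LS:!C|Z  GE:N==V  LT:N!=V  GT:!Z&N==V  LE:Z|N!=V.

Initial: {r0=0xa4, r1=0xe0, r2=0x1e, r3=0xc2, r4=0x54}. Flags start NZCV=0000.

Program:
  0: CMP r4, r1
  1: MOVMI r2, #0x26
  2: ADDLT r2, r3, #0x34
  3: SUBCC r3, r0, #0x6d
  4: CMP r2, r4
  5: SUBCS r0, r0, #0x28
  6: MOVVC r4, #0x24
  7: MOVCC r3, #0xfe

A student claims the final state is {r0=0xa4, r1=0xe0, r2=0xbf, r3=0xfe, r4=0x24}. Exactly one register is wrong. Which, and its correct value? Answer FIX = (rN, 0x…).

FIX = (r2, 0x1e)

[0] flags=0000 → (cmp)
[1] flags=0000 MI?F → skip
[2] flags=0000 LT?F → skip
[3] flags=0000 CC?T → r3=0x37
[4] flags=1000 → (cmp)
[5] flags=1000 CS?F → skip
[6] flags=1000 VC?T → r4=0x24
[7] flags=1000 CC?T → r3=0xfe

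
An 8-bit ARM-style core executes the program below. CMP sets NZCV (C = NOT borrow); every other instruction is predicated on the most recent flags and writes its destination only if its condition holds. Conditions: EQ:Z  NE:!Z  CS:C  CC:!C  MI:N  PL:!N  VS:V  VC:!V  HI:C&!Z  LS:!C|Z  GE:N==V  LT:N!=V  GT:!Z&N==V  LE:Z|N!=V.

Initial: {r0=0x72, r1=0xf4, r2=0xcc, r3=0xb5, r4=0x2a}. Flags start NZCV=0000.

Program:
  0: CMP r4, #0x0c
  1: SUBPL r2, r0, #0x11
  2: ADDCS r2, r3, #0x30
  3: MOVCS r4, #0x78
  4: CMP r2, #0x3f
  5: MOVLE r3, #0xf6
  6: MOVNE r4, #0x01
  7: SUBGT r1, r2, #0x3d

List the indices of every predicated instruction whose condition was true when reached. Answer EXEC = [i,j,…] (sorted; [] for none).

EXEC = [1,2,3,5,6]

0: ✓ CMP  NZCV=0010
1: ✓ SUBPL  r2←0x61
2: ✓ ADDCS  r2←0xe5
3: ✓ MOVCS  r4←0x78
4: ✓ CMP  NZCV=1010
5: ✓ MOVLE  r3←0xf6
6: ✓ MOVNE  r4←0x01
7: · SUBGT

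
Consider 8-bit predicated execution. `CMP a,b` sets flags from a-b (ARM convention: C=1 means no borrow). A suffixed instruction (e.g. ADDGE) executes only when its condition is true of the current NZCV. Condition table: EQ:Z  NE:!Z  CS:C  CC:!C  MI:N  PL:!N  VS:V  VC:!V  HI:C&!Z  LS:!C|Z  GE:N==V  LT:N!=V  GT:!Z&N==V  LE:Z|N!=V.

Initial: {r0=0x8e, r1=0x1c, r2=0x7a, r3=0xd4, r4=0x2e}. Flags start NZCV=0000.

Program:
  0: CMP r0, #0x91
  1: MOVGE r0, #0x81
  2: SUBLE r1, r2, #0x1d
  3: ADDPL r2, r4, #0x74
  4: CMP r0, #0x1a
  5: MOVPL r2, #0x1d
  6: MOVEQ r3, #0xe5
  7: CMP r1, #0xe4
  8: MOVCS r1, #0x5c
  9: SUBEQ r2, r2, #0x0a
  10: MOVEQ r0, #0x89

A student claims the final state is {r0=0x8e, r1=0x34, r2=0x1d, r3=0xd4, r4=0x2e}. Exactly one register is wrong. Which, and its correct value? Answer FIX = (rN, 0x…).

0: ✓ CMP  NZCV=1000
1: · MOVGE
2: ✓ SUBLE  r1←0x5d
3: · ADDPL
4: ✓ CMP  NZCV=0011
5: ✓ MOVPL  r2←0x1d
6: · MOVEQ
7: ✓ CMP  NZCV=0000
8: · MOVCS
9: · SUBEQ
10: · MOVEQ

FIX = (r1, 0x5d)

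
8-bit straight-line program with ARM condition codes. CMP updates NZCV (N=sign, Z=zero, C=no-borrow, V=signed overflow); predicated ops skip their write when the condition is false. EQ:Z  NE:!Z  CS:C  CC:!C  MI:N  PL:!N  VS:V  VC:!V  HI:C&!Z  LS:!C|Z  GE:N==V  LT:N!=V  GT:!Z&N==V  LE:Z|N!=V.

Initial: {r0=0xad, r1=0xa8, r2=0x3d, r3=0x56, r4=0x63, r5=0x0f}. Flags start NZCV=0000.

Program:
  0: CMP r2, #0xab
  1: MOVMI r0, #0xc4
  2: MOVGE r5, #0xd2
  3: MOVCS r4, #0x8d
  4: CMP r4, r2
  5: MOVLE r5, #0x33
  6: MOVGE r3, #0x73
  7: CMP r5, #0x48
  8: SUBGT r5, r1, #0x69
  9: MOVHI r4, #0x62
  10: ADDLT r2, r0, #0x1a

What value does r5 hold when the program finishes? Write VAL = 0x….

[0] flags=1001 → (cmp)
[1] flags=1001 MI?T → r0=0xc4
[2] flags=1001 GE?T → r5=0xd2
[3] flags=1001 CS?F → skip
[4] flags=0010 → (cmp)
[5] flags=0010 LE?F → skip
[6] flags=0010 GE?T → r3=0x73
[7] flags=1010 → (cmp)
[8] flags=1010 GT?F → skip
[9] flags=1010 HI?T → r4=0x62
[10] flags=1010 LT?T → r2=0xde

VAL = 0xd2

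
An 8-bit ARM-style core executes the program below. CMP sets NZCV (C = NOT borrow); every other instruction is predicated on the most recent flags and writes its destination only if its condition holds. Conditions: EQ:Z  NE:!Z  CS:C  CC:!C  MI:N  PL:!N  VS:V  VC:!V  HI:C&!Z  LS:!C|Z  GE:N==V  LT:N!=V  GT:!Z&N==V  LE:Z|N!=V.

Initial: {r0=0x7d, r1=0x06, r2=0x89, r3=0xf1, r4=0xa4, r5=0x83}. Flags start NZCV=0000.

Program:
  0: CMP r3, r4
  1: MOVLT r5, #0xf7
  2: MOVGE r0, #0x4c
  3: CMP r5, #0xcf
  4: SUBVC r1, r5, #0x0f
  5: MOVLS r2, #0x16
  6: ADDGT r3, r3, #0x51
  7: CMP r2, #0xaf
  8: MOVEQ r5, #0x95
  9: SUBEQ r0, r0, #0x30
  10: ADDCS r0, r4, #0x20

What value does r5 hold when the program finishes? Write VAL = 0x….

VAL = 0x83

[0] flags=0010 → (cmp)
[1] flags=0010 LT?F → skip
[2] flags=0010 GE?T → r0=0x4c
[3] flags=1000 → (cmp)
[4] flags=1000 VC?T → r1=0x74
[5] flags=1000 LS?T → r2=0x16
[6] flags=1000 GT?F → skip
[7] flags=0000 → (cmp)
[8] flags=0000 EQ?F → skip
[9] flags=0000 EQ?F → skip
[10] flags=0000 CS?F → skip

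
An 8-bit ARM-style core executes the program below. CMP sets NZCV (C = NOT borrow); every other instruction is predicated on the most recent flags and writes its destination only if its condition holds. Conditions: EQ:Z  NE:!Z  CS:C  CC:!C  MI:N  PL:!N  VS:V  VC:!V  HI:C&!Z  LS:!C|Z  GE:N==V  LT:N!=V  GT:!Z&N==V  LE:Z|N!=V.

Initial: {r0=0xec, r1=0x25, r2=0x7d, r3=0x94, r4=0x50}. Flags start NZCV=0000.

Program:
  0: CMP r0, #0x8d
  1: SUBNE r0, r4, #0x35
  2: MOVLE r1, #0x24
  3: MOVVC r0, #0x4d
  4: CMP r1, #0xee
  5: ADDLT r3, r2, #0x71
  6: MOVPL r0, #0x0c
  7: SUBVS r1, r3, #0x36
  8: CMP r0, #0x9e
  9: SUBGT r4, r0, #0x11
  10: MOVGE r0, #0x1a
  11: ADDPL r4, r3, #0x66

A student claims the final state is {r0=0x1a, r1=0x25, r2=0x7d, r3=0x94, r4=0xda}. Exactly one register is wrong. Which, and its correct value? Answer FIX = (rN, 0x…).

0: ✓ CMP  NZCV=0010
1: ✓ SUBNE  r0←0x1b
2: · MOVLE
3: ✓ MOVVC  r0←0x4d
4: ✓ CMP  NZCV=0000
5: · ADDLT
6: ✓ MOVPL  r0←0x0c
7: · SUBVS
8: ✓ CMP  NZCV=0000
9: ✓ SUBGT  r4←0xfb
10: ✓ MOVGE  r0←0x1a
11: ✓ ADDPL  r4←0xfa

FIX = (r4, 0xfa)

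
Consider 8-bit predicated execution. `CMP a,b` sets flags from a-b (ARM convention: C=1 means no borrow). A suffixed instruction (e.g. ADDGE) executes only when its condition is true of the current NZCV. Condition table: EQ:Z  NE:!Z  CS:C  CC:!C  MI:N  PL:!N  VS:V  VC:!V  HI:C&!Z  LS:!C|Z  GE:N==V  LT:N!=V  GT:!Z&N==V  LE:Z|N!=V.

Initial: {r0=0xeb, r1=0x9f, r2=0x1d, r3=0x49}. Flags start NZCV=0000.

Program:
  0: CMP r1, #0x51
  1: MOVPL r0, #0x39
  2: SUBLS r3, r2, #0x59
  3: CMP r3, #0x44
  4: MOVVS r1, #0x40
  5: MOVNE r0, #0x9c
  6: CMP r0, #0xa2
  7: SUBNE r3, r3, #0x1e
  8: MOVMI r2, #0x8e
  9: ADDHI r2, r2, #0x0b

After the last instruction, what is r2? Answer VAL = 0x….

VAL = 0x8e

0: ✓ CMP  NZCV=0011
1: ✓ MOVPL  r0←0x39
2: · SUBLS
3: ✓ CMP  NZCV=0010
4: · MOVVS
5: ✓ MOVNE  r0←0x9c
6: ✓ CMP  NZCV=1000
7: ✓ SUBNE  r3←0x2b
8: ✓ MOVMI  r2←0x8e
9: · ADDHI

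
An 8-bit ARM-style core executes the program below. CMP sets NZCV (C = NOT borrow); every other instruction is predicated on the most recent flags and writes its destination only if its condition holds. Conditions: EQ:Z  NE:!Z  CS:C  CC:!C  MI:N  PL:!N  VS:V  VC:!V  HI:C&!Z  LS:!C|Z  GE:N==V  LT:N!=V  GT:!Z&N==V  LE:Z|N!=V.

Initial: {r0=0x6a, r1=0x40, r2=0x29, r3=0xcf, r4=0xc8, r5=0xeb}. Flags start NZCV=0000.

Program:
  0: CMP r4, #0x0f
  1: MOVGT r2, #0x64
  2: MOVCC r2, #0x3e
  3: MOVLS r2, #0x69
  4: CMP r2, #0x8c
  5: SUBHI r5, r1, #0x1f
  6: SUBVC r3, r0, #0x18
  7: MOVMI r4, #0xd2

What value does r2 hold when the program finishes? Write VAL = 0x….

0: ✓ CMP  NZCV=1010
1: · MOVGT
2: · MOVCC
3: · MOVLS
4: ✓ CMP  NZCV=1001
5: · SUBHI
6: · SUBVC
7: ✓ MOVMI  r4←0xd2

VAL = 0x29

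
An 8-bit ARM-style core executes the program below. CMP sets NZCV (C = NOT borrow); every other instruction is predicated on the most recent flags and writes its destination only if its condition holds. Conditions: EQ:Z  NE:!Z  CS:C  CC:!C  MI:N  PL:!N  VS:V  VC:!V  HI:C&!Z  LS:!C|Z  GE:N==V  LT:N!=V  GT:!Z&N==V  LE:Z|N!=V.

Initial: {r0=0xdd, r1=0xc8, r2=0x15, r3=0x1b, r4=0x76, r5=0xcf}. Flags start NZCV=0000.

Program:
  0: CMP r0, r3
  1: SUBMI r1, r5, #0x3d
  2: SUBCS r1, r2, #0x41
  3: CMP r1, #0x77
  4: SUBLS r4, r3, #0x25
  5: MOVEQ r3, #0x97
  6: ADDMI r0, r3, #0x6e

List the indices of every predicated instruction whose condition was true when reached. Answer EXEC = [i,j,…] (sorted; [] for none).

EXEC = [1,2]

[0] flags=1010 → (cmp)
[1] flags=1010 MI?T → r1=0x92
[2] flags=1010 CS?T → r1=0xd4
[3] flags=0011 → (cmp)
[4] flags=0011 LS?F → skip
[5] flags=0011 EQ?F → skip
[6] flags=0011 MI?F → skip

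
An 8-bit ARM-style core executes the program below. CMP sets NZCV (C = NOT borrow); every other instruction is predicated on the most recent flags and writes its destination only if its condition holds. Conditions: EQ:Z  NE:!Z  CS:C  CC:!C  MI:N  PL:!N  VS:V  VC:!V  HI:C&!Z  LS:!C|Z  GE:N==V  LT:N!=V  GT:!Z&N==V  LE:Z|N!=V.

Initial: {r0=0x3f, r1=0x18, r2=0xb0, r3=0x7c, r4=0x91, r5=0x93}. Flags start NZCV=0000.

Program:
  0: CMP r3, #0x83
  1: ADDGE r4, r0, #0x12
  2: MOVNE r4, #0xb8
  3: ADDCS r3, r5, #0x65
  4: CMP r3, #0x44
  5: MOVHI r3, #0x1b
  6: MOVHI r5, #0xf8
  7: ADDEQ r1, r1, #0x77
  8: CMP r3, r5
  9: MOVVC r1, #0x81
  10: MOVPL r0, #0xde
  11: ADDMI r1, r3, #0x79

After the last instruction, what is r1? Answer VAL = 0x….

VAL = 0x81

[0] flags=1001 → (cmp)
[1] flags=1001 GE?T → r4=0x51
[2] flags=1001 NE?T → r4=0xb8
[3] flags=1001 CS?F → skip
[4] flags=0010 → (cmp)
[5] flags=0010 HI?T → r3=0x1b
[6] flags=0010 HI?T → r5=0xf8
[7] flags=0010 EQ?F → skip
[8] flags=0000 → (cmp)
[9] flags=0000 VC?T → r1=0x81
[10] flags=0000 PL?T → r0=0xde
[11] flags=0000 MI?F → skip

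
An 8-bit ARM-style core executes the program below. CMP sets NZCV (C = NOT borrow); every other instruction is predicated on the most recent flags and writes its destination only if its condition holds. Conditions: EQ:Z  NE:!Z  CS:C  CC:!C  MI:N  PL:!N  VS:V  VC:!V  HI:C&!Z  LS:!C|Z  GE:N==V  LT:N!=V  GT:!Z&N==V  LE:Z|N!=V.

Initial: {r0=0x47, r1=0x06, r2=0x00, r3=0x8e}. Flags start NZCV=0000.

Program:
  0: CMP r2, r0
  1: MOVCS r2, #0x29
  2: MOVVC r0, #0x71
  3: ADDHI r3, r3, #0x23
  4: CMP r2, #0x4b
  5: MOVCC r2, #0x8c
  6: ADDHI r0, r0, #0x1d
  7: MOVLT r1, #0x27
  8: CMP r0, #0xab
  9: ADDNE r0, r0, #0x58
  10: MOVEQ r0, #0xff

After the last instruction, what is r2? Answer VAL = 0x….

VAL = 0x8c

[0] flags=1000 → (cmp)
[1] flags=1000 CS?F → skip
[2] flags=1000 VC?T → r0=0x71
[3] flags=1000 HI?F → skip
[4] flags=1000 → (cmp)
[5] flags=1000 CC?T → r2=0x8c
[6] flags=1000 HI?F → skip
[7] flags=1000 LT?T → r1=0x27
[8] flags=1001 → (cmp)
[9] flags=1001 NE?T → r0=0xc9
[10] flags=1001 EQ?F → skip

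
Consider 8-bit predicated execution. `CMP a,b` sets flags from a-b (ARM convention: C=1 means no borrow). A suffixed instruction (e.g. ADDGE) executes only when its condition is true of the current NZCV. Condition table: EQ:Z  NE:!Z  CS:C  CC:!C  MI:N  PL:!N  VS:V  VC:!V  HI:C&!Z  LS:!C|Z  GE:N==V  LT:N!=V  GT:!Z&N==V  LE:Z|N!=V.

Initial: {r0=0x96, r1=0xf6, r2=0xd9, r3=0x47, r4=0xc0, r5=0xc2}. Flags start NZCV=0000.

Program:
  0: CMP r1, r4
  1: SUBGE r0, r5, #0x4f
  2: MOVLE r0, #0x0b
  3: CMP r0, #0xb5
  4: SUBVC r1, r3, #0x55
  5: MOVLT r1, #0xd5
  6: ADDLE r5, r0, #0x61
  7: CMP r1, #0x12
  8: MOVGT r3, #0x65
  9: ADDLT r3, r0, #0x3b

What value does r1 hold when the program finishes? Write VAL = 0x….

VAL = 0xf6

0: ✓ CMP  NZCV=0010
1: ✓ SUBGE  r0←0x73
2: · MOVLE
3: ✓ CMP  NZCV=1001
4: · SUBVC
5: · MOVLT
6: · ADDLE
7: ✓ CMP  NZCV=1010
8: · MOVGT
9: ✓ ADDLT  r3←0xae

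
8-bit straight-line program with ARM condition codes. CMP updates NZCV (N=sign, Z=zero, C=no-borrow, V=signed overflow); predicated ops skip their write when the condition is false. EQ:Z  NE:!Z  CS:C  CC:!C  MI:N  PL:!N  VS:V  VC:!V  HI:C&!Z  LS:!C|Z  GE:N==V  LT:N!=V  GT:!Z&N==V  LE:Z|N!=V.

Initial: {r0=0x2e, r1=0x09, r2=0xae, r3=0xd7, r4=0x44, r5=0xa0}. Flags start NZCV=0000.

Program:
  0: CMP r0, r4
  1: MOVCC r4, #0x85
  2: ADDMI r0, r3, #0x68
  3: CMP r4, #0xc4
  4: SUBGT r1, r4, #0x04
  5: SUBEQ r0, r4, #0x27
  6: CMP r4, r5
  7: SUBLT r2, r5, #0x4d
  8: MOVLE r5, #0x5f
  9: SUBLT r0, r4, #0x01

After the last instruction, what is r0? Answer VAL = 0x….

0: ✓ CMP  NZCV=1000
1: ✓ MOVCC  r4←0x85
2: ✓ ADDMI  r0←0x3f
3: ✓ CMP  NZCV=1000
4: · SUBGT
5: · SUBEQ
6: ✓ CMP  NZCV=1000
7: ✓ SUBLT  r2←0x53
8: ✓ MOVLE  r5←0x5f
9: ✓ SUBLT  r0←0x84

VAL = 0x84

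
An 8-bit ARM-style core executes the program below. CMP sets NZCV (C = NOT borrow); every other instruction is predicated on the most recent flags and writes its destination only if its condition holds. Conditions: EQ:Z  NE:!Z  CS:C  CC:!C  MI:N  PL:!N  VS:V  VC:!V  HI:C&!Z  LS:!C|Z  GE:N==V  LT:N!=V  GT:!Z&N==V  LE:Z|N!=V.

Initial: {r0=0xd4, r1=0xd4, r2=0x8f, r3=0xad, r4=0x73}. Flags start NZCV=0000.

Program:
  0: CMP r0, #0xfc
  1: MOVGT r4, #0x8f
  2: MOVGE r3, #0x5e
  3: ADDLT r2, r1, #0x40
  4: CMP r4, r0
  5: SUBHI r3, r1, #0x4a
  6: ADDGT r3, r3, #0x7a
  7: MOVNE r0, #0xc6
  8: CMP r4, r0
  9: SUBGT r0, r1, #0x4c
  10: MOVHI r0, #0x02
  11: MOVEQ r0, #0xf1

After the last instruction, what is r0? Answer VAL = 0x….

VAL = 0x88

[0] flags=1000 → (cmp)
[1] flags=1000 GT?F → skip
[2] flags=1000 GE?F → skip
[3] flags=1000 LT?T → r2=0x14
[4] flags=1001 → (cmp)
[5] flags=1001 HI?F → skip
[6] flags=1001 GT?T → r3=0x27
[7] flags=1001 NE?T → r0=0xc6
[8] flags=1001 → (cmp)
[9] flags=1001 GT?T → r0=0x88
[10] flags=1001 HI?F → skip
[11] flags=1001 EQ?F → skip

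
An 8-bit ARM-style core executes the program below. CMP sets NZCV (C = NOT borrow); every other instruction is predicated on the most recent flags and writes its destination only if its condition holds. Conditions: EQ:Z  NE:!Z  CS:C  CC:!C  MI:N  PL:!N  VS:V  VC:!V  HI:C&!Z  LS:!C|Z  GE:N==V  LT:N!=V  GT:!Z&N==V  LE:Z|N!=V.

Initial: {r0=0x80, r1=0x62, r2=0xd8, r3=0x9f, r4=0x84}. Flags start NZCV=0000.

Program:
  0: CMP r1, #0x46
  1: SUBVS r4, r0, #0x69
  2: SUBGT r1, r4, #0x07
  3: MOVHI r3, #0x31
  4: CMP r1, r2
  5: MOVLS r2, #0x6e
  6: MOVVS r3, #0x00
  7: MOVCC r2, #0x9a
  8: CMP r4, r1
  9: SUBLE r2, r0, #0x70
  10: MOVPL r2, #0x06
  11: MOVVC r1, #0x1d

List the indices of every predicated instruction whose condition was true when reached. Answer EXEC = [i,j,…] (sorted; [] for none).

0: ✓ CMP  NZCV=0010
1: · SUBVS
2: ✓ SUBGT  r1←0x7d
3: ✓ MOVHI  r3←0x31
4: ✓ CMP  NZCV=1001
5: ✓ MOVLS  r2←0x6e
6: ✓ MOVVS  r3←0x00
7: ✓ MOVCC  r2←0x9a
8: ✓ CMP  NZCV=0011
9: ✓ SUBLE  r2←0x10
10: ✓ MOVPL  r2←0x06
11: · MOVVC

EXEC = [2,3,5,6,7,9,10]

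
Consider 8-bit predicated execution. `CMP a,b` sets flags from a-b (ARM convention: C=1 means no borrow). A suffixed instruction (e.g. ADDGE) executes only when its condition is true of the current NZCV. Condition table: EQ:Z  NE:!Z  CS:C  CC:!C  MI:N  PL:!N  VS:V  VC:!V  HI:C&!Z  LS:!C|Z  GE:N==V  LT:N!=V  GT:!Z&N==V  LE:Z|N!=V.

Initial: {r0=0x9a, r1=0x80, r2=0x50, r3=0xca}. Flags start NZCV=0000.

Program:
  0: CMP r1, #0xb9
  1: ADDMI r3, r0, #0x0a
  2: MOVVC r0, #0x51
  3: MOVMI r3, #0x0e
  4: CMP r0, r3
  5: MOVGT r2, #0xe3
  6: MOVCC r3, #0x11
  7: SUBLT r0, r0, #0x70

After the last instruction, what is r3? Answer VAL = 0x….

VAL = 0x0e

[0] flags=1000 → (cmp)
[1] flags=1000 MI?T → r3=0xa4
[2] flags=1000 VC?T → r0=0x51
[3] flags=1000 MI?T → r3=0x0e
[4] flags=0010 → (cmp)
[5] flags=0010 GT?T → r2=0xe3
[6] flags=0010 CC?F → skip
[7] flags=0010 LT?F → skip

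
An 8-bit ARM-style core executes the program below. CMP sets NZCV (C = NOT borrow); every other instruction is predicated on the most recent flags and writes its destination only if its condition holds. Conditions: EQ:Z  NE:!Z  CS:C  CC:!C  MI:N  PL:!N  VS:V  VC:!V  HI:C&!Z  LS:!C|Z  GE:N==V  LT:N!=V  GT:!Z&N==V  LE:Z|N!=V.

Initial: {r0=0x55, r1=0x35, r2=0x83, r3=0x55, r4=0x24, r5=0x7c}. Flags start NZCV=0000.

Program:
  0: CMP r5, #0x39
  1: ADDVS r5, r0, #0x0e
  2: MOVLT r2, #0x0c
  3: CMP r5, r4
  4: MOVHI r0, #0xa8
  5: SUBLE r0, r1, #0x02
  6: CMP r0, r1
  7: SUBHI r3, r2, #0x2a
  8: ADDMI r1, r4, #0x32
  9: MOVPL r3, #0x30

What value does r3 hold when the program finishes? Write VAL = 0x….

VAL = 0x30

[0] flags=0010 → (cmp)
[1] flags=0010 VS?F → skip
[2] flags=0010 LT?F → skip
[3] flags=0010 → (cmp)
[4] flags=0010 HI?T → r0=0xa8
[5] flags=0010 LE?F → skip
[6] flags=0011 → (cmp)
[7] flags=0011 HI?T → r3=0x59
[8] flags=0011 MI?F → skip
[9] flags=0011 PL?T → r3=0x30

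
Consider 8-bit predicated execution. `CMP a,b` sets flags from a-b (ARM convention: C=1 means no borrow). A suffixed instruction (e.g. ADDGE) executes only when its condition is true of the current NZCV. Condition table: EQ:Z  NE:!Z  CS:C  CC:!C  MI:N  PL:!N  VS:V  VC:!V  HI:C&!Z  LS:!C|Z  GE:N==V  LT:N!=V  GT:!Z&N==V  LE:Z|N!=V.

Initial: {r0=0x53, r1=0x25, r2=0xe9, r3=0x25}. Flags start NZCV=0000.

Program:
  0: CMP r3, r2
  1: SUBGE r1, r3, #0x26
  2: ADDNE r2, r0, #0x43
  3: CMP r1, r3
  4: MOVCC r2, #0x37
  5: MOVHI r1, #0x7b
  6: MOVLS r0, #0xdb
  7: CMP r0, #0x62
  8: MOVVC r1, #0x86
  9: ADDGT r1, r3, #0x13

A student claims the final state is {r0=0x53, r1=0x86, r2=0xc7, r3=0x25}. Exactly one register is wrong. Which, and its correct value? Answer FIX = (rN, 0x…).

[0] flags=0000 → (cmp)
[1] flags=0000 GE?T → r1=0xff
[2] flags=0000 NE?T → r2=0x96
[3] flags=1010 → (cmp)
[4] flags=1010 CC?F → skip
[5] flags=1010 HI?T → r1=0x7b
[6] flags=1010 LS?F → skip
[7] flags=1000 → (cmp)
[8] flags=1000 VC?T → r1=0x86
[9] flags=1000 GT?F → skip

FIX = (r2, 0x96)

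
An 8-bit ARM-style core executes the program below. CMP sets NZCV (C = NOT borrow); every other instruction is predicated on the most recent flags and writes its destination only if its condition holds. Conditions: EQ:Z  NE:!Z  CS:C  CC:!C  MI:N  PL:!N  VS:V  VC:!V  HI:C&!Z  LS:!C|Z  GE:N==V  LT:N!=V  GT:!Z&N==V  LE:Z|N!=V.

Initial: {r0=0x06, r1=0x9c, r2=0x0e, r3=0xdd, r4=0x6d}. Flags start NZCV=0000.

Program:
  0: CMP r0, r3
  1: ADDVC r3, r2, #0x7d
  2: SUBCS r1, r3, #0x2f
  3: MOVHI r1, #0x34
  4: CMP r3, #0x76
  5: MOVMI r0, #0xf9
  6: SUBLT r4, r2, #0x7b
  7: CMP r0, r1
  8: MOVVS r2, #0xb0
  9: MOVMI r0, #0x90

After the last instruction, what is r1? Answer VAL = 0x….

VAL = 0x9c

[0] flags=0000 → (cmp)
[1] flags=0000 VC?T → r3=0x8b
[2] flags=0000 CS?F → skip
[3] flags=0000 HI?F → skip
[4] flags=0011 → (cmp)
[5] flags=0011 MI?F → skip
[6] flags=0011 LT?T → r4=0x93
[7] flags=0000 → (cmp)
[8] flags=0000 VS?F → skip
[9] flags=0000 MI?F → skip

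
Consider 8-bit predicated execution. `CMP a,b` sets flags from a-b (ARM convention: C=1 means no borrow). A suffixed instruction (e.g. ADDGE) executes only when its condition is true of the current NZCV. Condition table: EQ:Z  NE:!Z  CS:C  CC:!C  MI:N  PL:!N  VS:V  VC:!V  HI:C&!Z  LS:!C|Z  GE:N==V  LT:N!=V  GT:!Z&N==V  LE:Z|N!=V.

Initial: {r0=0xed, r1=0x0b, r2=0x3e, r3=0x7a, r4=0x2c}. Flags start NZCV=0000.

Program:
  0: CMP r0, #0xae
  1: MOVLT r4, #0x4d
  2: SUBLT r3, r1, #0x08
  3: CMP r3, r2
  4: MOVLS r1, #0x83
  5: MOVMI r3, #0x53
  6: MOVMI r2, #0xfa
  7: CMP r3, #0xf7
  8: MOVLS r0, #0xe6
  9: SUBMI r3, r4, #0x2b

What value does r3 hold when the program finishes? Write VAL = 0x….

VAL = 0x01

[0] flags=0010 → (cmp)
[1] flags=0010 LT?F → skip
[2] flags=0010 LT?F → skip
[3] flags=0010 → (cmp)
[4] flags=0010 LS?F → skip
[5] flags=0010 MI?F → skip
[6] flags=0010 MI?F → skip
[7] flags=1001 → (cmp)
[8] flags=1001 LS?T → r0=0xe6
[9] flags=1001 MI?T → r3=0x01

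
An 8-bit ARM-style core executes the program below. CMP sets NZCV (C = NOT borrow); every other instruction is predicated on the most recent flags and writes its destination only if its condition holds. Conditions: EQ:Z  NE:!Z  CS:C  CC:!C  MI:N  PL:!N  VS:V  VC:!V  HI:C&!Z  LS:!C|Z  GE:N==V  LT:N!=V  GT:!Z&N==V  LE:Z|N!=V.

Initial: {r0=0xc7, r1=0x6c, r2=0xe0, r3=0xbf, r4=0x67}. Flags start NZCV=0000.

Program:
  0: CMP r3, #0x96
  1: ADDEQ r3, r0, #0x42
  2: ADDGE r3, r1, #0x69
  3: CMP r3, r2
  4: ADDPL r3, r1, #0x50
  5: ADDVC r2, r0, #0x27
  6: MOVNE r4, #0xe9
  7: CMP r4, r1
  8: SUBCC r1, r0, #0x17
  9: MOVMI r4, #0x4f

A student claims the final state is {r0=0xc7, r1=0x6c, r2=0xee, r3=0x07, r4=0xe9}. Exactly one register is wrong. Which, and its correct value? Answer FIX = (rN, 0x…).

[0] flags=0010 → (cmp)
[1] flags=0010 EQ?F → skip
[2] flags=0010 GE?T → r3=0xd5
[3] flags=1000 → (cmp)
[4] flags=1000 PL?F → skip
[5] flags=1000 VC?T → r2=0xee
[6] flags=1000 NE?T → r4=0xe9
[7] flags=0011 → (cmp)
[8] flags=0011 CC?F → skip
[9] flags=0011 MI?F → skip

FIX = (r3, 0xd5)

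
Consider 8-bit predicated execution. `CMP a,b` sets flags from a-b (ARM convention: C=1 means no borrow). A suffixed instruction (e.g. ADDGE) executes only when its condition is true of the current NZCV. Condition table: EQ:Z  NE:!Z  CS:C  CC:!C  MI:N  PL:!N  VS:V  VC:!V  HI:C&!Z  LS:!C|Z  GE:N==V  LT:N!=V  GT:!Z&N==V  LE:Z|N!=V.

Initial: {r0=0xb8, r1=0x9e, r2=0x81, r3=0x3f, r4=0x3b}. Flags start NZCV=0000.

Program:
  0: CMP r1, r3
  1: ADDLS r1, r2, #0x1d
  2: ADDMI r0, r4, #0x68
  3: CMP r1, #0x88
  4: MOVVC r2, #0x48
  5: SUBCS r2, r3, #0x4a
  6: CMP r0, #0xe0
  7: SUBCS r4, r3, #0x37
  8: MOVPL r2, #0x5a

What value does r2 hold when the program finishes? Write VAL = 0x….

VAL = 0xf5

[0] flags=0011 → (cmp)
[1] flags=0011 LS?F → skip
[2] flags=0011 MI?F → skip
[3] flags=0010 → (cmp)
[4] flags=0010 VC?T → r2=0x48
[5] flags=0010 CS?T → r2=0xf5
[6] flags=1000 → (cmp)
[7] flags=1000 CS?F → skip
[8] flags=1000 PL?F → skip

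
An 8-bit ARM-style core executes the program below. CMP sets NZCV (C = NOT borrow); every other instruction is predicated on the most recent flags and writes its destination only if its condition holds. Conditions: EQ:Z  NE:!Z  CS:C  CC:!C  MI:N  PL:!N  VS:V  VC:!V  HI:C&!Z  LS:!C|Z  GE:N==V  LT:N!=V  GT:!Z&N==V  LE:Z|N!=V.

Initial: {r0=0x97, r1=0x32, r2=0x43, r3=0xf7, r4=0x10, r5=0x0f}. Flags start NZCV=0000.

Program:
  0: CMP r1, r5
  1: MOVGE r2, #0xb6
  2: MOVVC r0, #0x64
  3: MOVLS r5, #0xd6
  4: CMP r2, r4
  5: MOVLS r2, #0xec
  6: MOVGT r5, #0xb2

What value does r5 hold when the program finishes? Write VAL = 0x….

VAL = 0x0f

[0] flags=0010 → (cmp)
[1] flags=0010 GE?T → r2=0xb6
[2] flags=0010 VC?T → r0=0x64
[3] flags=0010 LS?F → skip
[4] flags=1010 → (cmp)
[5] flags=1010 LS?F → skip
[6] flags=1010 GT?F → skip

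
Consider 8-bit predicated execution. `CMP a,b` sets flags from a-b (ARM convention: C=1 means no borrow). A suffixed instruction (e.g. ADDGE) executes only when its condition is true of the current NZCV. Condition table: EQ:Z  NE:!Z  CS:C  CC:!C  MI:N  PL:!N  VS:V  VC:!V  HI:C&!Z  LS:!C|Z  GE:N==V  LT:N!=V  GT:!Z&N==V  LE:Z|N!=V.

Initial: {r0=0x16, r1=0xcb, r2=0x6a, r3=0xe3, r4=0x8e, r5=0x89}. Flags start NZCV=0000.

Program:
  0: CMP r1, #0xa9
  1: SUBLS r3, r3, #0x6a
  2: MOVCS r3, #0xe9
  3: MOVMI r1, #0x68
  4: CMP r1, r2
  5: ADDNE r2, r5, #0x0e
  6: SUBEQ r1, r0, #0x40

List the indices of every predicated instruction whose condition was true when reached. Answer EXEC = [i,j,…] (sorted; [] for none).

[0] flags=0010 → (cmp)
[1] flags=0010 LS?F → skip
[2] flags=0010 CS?T → r3=0xe9
[3] flags=0010 MI?F → skip
[4] flags=0011 → (cmp)
[5] flags=0011 NE?T → r2=0x97
[6] flags=0011 EQ?F → skip

EXEC = [2,5]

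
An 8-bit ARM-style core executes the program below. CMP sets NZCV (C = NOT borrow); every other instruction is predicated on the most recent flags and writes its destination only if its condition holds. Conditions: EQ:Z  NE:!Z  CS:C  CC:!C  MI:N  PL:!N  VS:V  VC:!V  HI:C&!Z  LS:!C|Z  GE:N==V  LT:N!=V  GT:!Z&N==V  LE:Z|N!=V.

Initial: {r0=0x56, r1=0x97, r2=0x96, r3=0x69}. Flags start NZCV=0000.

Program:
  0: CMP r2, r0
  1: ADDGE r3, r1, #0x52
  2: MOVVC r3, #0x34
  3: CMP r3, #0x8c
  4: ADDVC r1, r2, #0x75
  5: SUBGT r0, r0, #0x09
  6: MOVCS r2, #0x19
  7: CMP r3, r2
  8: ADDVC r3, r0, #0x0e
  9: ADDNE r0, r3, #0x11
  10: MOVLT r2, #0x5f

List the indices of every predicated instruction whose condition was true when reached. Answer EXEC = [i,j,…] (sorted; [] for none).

[0] flags=0011 → (cmp)
[1] flags=0011 GE?F → skip
[2] flags=0011 VC?F → skip
[3] flags=1001 → (cmp)
[4] flags=1001 VC?F → skip
[5] flags=1001 GT?T → r0=0x4d
[6] flags=1001 CS?F → skip
[7] flags=1001 → (cmp)
[8] flags=1001 VC?F → skip
[9] flags=1001 NE?T → r0=0x7a
[10] flags=1001 LT?F → skip

EXEC = [5,9]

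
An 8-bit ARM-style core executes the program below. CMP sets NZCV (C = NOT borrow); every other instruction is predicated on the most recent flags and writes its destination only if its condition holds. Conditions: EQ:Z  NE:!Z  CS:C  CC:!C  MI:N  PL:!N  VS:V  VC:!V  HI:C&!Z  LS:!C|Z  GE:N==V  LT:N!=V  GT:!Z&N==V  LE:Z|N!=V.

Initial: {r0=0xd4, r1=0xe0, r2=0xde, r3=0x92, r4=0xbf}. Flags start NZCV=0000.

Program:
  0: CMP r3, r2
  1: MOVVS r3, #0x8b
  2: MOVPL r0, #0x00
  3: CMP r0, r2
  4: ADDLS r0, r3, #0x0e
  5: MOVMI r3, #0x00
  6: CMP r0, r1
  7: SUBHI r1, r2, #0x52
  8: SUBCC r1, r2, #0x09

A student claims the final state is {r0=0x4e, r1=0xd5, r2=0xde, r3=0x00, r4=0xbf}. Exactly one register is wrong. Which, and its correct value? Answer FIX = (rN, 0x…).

[0] flags=1000 → (cmp)
[1] flags=1000 VS?F → skip
[2] flags=1000 PL?F → skip
[3] flags=1000 → (cmp)
[4] flags=1000 LS?T → r0=0xa0
[5] flags=1000 MI?T → r3=0x00
[6] flags=1000 → (cmp)
[7] flags=1000 HI?F → skip
[8] flags=1000 CC?T → r1=0xd5

FIX = (r0, 0xa0)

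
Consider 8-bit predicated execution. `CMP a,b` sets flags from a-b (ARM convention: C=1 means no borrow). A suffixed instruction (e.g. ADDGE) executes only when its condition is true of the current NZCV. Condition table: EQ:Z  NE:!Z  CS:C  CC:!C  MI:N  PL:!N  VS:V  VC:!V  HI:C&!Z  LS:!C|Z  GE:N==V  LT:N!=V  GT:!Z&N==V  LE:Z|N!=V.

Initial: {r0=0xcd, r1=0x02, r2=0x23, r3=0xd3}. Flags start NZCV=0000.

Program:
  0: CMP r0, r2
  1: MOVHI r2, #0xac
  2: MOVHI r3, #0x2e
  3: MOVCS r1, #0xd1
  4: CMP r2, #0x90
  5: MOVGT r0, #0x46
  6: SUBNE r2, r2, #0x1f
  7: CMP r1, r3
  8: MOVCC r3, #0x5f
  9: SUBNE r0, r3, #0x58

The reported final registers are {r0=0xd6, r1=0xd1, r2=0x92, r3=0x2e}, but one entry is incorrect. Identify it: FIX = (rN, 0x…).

FIX = (r2, 0x8d)

0: ✓ CMP  NZCV=1010
1: ✓ MOVHI  r2←0xac
2: ✓ MOVHI  r3←0x2e
3: ✓ MOVCS  r1←0xd1
4: ✓ CMP  NZCV=0010
5: ✓ MOVGT  r0←0x46
6: ✓ SUBNE  r2←0x8d
7: ✓ CMP  NZCV=1010
8: · MOVCC
9: ✓ SUBNE  r0←0xd6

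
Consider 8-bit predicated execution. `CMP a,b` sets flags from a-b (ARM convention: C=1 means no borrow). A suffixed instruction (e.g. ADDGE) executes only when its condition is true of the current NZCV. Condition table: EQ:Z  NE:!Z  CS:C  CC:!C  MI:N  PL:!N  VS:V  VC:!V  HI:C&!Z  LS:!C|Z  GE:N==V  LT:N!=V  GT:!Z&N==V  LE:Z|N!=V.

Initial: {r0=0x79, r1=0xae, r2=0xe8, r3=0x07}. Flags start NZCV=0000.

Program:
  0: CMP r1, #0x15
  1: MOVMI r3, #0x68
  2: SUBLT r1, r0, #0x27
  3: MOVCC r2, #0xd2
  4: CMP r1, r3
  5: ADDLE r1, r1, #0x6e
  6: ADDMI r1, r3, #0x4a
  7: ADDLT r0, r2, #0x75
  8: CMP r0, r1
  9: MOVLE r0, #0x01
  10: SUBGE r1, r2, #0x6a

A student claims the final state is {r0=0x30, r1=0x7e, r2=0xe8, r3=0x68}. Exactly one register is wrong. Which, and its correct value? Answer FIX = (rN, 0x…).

FIX = (r0, 0x5d)

0: ✓ CMP  NZCV=1010
1: ✓ MOVMI  r3←0x68
2: ✓ SUBLT  r1←0x52
3: · MOVCC
4: ✓ CMP  NZCV=1000
5: ✓ ADDLE  r1←0xc0
6: ✓ ADDMI  r1←0xb2
7: ✓ ADDLT  r0←0x5d
8: ✓ CMP  NZCV=1001
9: · MOVLE
10: ✓ SUBGE  r1←0x7e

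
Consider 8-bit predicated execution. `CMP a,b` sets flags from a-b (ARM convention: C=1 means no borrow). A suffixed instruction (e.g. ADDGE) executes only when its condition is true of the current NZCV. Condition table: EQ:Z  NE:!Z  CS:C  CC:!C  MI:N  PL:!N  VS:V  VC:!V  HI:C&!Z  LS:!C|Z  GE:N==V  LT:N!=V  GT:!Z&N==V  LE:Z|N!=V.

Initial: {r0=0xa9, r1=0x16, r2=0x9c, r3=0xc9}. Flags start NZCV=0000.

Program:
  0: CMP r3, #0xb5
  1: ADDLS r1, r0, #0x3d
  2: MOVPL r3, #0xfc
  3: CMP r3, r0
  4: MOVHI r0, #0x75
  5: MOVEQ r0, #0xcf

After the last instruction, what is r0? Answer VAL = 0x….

VAL = 0x75

0: ✓ CMP  NZCV=0010
1: · ADDLS
2: ✓ MOVPL  r3←0xfc
3: ✓ CMP  NZCV=0010
4: ✓ MOVHI  r0←0x75
5: · MOVEQ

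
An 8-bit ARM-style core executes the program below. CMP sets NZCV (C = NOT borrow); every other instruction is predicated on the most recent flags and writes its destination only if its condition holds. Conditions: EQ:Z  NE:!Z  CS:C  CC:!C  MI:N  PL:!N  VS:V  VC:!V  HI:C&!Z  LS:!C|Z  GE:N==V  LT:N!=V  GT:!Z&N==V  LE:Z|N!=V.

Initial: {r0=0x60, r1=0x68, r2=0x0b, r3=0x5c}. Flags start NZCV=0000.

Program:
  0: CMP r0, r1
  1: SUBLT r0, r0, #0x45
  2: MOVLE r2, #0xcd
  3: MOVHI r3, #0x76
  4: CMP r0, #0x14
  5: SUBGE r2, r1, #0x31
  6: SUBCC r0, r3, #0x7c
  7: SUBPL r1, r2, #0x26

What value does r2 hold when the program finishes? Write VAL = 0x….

0: ✓ CMP  NZCV=1000
1: ✓ SUBLT  r0←0x1b
2: ✓ MOVLE  r2←0xcd
3: · MOVHI
4: ✓ CMP  NZCV=0010
5: ✓ SUBGE  r2←0x37
6: · SUBCC
7: ✓ SUBPL  r1←0x11

VAL = 0x37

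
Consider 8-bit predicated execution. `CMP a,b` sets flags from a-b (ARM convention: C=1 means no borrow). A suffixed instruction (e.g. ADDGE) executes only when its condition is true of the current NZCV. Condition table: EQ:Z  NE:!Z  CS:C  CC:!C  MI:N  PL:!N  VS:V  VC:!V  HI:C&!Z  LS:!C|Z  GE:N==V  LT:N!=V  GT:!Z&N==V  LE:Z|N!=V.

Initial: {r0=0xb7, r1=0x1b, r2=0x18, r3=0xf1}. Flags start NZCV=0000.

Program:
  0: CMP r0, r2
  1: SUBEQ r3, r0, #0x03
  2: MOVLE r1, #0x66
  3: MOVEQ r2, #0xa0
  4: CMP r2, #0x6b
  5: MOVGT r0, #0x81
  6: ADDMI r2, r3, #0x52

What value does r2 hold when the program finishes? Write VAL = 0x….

0: ✓ CMP  NZCV=1010
1: · SUBEQ
2: ✓ MOVLE  r1←0x66
3: · MOVEQ
4: ✓ CMP  NZCV=1000
5: · MOVGT
6: ✓ ADDMI  r2←0x43

VAL = 0x43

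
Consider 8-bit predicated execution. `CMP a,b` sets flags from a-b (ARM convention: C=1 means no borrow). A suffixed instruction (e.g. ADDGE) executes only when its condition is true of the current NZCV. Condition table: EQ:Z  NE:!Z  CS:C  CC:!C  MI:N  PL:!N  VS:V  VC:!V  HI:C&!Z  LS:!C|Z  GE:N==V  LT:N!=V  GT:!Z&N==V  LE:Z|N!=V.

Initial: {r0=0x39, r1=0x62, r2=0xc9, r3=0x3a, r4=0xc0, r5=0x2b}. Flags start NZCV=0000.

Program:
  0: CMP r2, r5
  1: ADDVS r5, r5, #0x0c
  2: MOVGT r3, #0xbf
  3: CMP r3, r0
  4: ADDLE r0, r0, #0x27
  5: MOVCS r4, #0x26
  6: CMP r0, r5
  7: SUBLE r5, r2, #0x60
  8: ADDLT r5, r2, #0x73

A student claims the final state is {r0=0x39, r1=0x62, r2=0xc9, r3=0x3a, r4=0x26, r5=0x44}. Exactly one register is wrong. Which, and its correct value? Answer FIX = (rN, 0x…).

[0] flags=1010 → (cmp)
[1] flags=1010 VS?F → skip
[2] flags=1010 GT?F → skip
[3] flags=0010 → (cmp)
[4] flags=0010 LE?F → skip
[5] flags=0010 CS?T → r4=0x26
[6] flags=0010 → (cmp)
[7] flags=0010 LE?F → skip
[8] flags=0010 LT?F → skip

FIX = (r5, 0x2b)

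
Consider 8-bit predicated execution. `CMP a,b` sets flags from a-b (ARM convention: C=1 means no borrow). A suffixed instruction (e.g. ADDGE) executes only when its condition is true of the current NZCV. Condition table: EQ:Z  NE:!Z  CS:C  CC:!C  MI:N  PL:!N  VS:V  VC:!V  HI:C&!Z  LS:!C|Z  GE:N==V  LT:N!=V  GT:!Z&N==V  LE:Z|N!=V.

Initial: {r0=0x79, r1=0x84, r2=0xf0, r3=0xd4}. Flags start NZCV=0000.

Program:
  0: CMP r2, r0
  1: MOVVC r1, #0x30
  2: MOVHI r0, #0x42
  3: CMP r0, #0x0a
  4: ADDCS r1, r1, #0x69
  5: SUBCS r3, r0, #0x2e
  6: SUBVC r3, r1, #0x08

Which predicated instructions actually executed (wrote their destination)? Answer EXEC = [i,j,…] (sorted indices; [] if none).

0: ✓ CMP  NZCV=0011
1: · MOVVC
2: ✓ MOVHI  r0←0x42
3: ✓ CMP  NZCV=0010
4: ✓ ADDCS  r1←0xed
5: ✓ SUBCS  r3←0x14
6: ✓ SUBVC  r3←0xe5

EXEC = [2,4,5,6]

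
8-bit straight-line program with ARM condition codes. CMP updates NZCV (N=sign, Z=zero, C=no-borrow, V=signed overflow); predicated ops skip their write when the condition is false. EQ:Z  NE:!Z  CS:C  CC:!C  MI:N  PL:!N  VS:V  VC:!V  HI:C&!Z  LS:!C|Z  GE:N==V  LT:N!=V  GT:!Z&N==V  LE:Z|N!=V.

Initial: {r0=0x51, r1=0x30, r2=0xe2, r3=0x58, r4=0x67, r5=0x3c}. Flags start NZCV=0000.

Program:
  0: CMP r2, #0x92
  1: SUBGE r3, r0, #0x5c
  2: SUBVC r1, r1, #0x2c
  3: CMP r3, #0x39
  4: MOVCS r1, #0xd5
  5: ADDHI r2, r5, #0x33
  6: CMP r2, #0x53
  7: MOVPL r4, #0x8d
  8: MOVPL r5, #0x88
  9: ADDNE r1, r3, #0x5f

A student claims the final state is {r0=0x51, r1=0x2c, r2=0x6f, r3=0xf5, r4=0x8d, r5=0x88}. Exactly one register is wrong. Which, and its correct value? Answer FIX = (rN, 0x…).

[0] flags=0010 → (cmp)
[1] flags=0010 GE?T → r3=0xf5
[2] flags=0010 VC?T → r1=0x04
[3] flags=1010 → (cmp)
[4] flags=1010 CS?T → r1=0xd5
[5] flags=1010 HI?T → r2=0x6f
[6] flags=0010 → (cmp)
[7] flags=0010 PL?T → r4=0x8d
[8] flags=0010 PL?T → r5=0x88
[9] flags=0010 NE?T → r1=0x54

FIX = (r1, 0x54)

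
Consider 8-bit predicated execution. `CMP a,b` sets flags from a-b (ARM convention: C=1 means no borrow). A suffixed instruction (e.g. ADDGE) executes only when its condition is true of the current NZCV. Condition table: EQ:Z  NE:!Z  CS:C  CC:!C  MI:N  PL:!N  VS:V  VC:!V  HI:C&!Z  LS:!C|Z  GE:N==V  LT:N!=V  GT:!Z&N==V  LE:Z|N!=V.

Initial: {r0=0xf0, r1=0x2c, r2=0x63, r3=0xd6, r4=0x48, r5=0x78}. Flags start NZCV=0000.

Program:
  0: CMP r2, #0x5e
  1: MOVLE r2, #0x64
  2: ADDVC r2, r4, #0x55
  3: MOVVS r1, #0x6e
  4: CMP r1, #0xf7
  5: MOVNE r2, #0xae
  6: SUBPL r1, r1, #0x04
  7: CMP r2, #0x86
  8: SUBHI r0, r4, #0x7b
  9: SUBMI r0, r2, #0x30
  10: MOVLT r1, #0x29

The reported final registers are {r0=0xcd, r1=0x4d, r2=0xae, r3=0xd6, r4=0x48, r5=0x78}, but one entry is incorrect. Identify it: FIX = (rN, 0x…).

[0] flags=0010 → (cmp)
[1] flags=0010 LE?F → skip
[2] flags=0010 VC?T → r2=0x9d
[3] flags=0010 VS?F → skip
[4] flags=0000 → (cmp)
[5] flags=0000 NE?T → r2=0xae
[6] flags=0000 PL?T → r1=0x28
[7] flags=0010 → (cmp)
[8] flags=0010 HI?T → r0=0xcd
[9] flags=0010 MI?F → skip
[10] flags=0010 LT?F → skip

FIX = (r1, 0x28)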